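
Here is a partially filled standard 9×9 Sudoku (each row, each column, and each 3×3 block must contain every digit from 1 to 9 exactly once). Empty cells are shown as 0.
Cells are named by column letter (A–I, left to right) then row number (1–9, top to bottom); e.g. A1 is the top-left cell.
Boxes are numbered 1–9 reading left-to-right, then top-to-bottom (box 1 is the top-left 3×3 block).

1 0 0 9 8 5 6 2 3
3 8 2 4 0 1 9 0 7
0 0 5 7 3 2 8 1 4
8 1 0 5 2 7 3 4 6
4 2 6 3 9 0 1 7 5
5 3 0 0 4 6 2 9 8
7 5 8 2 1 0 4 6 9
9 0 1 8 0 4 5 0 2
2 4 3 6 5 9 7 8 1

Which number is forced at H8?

Row 8 already contains {1, 2, 4, 5, 8, 9}.
Column H already contains {1, 2, 4, 6, 7, 8, 9}.
Its 3×3 block (box 9) already contains {1, 2, 4, 5, 6, 7, 8, 9}.
The only value from 1–9 not eliminated is 3, so H8 = 3.

3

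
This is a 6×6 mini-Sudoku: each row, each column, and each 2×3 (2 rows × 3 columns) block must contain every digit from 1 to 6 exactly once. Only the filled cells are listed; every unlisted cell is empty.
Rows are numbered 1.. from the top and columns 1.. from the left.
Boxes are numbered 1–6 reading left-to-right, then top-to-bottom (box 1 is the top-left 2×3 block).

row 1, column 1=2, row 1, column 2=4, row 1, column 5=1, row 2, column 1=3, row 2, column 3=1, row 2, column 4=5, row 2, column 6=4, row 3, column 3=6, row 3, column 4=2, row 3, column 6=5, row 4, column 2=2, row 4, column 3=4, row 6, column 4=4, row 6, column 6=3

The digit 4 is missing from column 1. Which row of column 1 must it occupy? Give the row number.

Consider where 4 can go in column 1.
row 3, column 1 is out (box 3 already has a 4).
row 4, column 1 is out (row 4 already has a 4).
row 6, column 1 is out (row 6 already has a 4).
So the only cell in column 1 that can hold 4 is row 5, column 1.
That is row 5.

5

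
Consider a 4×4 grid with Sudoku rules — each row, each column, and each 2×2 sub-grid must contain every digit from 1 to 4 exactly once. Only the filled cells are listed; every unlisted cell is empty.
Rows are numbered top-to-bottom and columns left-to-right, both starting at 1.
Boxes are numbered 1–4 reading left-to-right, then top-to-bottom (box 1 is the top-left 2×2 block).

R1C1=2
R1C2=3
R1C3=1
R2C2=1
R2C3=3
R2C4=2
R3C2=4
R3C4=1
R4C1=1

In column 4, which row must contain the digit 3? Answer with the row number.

4

Consider where 3 can go in column 4.
R1C4 is out (row 1 already has a 3).
So the only cell in column 4 that can hold 3 is R4C4.
That is row 4.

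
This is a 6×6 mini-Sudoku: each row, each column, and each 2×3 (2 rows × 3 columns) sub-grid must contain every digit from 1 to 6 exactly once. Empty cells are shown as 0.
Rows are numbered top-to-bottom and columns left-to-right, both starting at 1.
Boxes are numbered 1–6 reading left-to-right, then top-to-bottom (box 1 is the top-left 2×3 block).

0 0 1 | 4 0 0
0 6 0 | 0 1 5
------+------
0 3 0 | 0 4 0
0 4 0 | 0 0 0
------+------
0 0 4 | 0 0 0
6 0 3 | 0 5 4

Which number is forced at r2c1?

Cell r2c1 itself could take any of {2, 3, 4} by direct elimination.
Consider where 4 can go in row 2.
r2c3 is out (column 3 already has a 4).
r2c4 is out (column 4 already has a 4).
So the only cell in row 2 that can hold 4 is r2c1.
Therefore r2c1 = 4.

4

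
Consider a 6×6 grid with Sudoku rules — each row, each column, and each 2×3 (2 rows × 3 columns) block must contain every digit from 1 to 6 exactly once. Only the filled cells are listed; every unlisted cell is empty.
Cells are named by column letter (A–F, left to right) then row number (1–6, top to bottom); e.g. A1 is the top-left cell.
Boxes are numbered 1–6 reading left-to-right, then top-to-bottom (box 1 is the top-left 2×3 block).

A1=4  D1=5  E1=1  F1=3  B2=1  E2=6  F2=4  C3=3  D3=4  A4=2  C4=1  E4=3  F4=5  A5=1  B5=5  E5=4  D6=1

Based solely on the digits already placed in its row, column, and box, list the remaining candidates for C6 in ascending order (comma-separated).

2,4,6

Row 6 already contains {1}.
Column C already contains {1, 3}.
Its 2×3 block (box 5) already contains {1, 5}.
Removing those from 1–6 leaves {2, 4, 6} as the candidates for C6.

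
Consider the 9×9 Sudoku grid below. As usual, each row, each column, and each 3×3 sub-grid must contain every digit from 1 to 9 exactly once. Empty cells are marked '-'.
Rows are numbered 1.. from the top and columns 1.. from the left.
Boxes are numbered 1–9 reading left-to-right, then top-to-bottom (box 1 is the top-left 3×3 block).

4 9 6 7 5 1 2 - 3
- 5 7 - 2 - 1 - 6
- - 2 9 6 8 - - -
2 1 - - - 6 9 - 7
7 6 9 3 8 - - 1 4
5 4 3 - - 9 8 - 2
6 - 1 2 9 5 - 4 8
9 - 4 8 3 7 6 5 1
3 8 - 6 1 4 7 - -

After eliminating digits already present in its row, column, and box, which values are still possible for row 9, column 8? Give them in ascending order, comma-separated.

2,9

Row 9 already contains {1, 3, 4, 6, 7, 8}.
Column 8 already contains {1, 4, 5}.
Its 3×3 block (box 9) already contains {1, 4, 5, 6, 7, 8}.
Removing those from 1–9 leaves {2, 9} as the candidates for row 9, column 8.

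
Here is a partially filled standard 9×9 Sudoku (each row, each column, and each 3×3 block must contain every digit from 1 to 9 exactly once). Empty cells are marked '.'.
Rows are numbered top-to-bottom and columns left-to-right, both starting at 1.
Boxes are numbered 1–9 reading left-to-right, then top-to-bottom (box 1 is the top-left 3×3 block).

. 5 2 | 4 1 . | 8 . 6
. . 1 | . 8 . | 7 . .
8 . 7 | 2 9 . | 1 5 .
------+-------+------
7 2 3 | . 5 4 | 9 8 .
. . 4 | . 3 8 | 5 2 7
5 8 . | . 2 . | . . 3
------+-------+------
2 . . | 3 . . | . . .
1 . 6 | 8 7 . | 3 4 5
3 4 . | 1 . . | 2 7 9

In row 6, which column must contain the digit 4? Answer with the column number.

Consider where 4 can go in row 6.
r6c3 is out (column 3 already has a 4).
r6c4 is out (column 4 already has a 4).
r6c6 is out (column 6 already has a 4).
r6c8 is out (column 8 already has a 4).
So the only cell in row 6 that can hold 4 is r6c7.
That is column 7.

7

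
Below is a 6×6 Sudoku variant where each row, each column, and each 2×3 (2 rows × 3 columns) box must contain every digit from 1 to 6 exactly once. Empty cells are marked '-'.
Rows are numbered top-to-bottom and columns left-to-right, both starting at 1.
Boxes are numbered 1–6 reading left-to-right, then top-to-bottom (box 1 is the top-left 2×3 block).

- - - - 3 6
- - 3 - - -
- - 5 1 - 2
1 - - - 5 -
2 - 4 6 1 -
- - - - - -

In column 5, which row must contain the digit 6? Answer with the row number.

3

Consider where 6 can go in column 5.
r2c5 is out (box 2 already has a 6).
r6c5 is out (box 6 already has a 6).
So the only cell in column 5 that can hold 6 is r3c5.
That is row 3.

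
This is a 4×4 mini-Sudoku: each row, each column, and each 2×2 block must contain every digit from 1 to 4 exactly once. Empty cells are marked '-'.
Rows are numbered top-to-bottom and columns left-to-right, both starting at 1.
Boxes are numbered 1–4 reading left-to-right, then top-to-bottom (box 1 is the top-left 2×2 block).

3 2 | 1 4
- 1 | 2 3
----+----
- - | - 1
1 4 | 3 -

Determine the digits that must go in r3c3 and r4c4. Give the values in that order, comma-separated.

4,2

For r3c3:
  Row 3 already contains {1}.
  Column 3 already contains {1, 2, 3}.
  Its 2×2 block (box 4) already contains {1, 3}.
  The only value from 1–4 not eliminated is 4, so r3c3 = 4.
For r4c4:
  Row 4 already contains {1, 3, 4}.
  Column 4 already contains {1, 3, 4}.
  Its 2×2 block (box 4) already contains {1, 3}.
  The only value from 1–4 not eliminated is 2, so r4c4 = 2.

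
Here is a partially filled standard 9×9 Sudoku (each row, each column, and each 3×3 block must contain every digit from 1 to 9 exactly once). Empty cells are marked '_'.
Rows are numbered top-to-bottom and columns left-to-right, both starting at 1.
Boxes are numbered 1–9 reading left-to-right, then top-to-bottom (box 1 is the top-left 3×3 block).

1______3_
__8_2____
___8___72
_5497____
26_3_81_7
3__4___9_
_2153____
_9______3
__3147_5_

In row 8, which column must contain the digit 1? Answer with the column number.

8

Consider where 1 can go in row 8.
R8C1 is out (column 1 already has a 1). R8C3 is out (column 3 already has a 1). R8C4 is out (column 4 already has a 1). R8C5 is out (box 8 already has a 1). The remaining empty cells in row 8 are similarly blocked.
So the only cell in row 8 that can hold 1 is R8C8.
That is column 8.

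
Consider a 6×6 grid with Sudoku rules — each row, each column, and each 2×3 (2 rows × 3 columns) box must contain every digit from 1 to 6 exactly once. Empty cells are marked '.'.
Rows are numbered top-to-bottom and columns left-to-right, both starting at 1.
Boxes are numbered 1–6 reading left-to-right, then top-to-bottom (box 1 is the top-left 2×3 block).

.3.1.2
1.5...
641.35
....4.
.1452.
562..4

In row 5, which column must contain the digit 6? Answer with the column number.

6

Consider where 6 can go in row 5.
r5c1 is out (column 1 already has a 6).
So the only cell in row 5 that can hold 6 is r5c6.
That is column 6.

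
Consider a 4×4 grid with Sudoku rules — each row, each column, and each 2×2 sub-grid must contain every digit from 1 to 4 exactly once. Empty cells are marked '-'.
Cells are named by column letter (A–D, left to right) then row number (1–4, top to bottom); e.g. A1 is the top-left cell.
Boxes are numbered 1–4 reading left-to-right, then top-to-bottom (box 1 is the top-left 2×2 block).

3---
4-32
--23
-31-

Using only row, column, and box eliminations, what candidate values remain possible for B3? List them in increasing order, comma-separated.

Row 3 already contains {2, 3}.
Column B already contains {3}.
Its 2×2 block (box 3) already contains {3}.
Removing those from 1–4 leaves {1, 4} as the candidates for B3.

1,4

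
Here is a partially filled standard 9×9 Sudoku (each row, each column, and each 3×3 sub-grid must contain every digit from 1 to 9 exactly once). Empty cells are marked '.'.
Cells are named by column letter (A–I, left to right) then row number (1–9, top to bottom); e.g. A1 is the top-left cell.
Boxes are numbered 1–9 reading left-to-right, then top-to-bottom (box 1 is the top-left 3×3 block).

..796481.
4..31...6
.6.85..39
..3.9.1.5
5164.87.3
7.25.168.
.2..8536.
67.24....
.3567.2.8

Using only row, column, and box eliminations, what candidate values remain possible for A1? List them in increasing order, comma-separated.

2,3

Row 1 already contains {1, 4, 6, 7, 8, 9}.
Column A already contains {4, 5, 6, 7}.
Its 3×3 block (box 1) already contains {4, 6, 7}.
Removing those from 1–9 leaves {2, 3} as the candidates for A1.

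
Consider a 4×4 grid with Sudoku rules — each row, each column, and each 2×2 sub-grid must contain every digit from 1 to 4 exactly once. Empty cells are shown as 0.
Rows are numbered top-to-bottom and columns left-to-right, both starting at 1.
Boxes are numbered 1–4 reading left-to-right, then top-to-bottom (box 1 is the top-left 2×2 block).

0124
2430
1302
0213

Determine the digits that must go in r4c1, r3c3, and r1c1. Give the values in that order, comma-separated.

4,4,3

For r4c1:
  Row 4 already contains {1, 2, 3}.
  Column 1 already contains {1, 2}.
  Its 2×2 block (box 3) already contains {1, 2, 3}.
  The only value from 1–4 not eliminated is 4, so r4c1 = 4.
For r3c3:
  Row 3 already contains {1, 2, 3}.
  Column 3 already contains {1, 2, 3}.
  Its 2×2 block (box 4) already contains {1, 2, 3}.
  The only value from 1–4 not eliminated is 4, so r3c3 = 4.
For r1c1:
  Row 1 already contains {1, 2, 4}.
  Column 1 already contains {1, 2}.
  Its 2×2 block (box 1) already contains {1, 2, 4}.
  The only value from 1–4 not eliminated is 3, so r1c1 = 3.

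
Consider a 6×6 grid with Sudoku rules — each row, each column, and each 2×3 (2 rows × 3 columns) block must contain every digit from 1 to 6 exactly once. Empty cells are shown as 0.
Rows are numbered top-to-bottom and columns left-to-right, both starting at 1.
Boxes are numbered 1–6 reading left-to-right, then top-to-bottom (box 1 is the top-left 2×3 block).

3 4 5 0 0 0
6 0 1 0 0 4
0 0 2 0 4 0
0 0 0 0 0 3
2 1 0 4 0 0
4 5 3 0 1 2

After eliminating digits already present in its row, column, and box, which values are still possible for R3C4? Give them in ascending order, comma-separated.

1,5,6

Row 3 already contains {2, 4}.
Column 4 already contains {4}.
Its 2×3 block (box 4) already contains {3, 4}.
Removing those from 1–6 leaves {1, 5, 6} as the candidates for R3C4.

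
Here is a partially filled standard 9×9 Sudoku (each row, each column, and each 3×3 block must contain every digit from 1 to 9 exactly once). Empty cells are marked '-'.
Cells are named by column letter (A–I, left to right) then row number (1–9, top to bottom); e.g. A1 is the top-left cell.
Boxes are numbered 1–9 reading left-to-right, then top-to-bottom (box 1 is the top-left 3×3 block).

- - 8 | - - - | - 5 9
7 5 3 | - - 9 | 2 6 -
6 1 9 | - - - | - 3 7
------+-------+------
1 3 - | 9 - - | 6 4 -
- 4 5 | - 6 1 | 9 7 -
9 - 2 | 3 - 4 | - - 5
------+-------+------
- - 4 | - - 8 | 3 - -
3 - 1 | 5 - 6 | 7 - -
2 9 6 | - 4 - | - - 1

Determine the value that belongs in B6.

Cell B6 itself could take any of {6, 7, 8} by direct elimination.
Consider where 6 can go in column B.
B1 is out (box 1 already has a 6).
B7 is out (box 7 already has a 6).
B8 is out (row 8 already has a 6).
So the only cell in column B that can hold 6 is B6.
Therefore B6 = 6.

6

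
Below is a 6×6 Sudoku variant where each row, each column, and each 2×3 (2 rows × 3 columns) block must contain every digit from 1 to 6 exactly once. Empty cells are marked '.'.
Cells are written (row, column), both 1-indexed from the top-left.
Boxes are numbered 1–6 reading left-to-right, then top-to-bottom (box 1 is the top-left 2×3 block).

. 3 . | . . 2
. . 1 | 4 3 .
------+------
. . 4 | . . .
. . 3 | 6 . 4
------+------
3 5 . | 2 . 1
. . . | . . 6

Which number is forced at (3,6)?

3

Cell (3,6) itself could take any of {3, 5} by direct elimination.
Consider where 3 can go in column 6.
(2,6) is out (row 2 already has a 3).
So the only cell in column 6 that can hold 3 is (3,6).
Therefore (3,6) = 3.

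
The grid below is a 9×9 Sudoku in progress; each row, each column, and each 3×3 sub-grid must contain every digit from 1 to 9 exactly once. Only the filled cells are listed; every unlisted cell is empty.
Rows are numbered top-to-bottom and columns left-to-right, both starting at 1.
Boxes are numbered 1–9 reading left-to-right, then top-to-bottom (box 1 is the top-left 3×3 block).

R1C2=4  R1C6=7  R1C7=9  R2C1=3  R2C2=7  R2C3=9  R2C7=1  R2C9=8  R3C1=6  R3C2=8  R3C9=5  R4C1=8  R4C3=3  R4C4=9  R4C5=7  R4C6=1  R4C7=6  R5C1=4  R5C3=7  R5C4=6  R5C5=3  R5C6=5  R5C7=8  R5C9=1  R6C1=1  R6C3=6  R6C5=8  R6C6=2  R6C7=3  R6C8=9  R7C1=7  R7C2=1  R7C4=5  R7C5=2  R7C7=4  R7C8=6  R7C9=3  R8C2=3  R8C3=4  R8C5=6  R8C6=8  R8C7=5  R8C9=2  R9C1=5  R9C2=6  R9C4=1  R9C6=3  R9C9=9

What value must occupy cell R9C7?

Row 9 already contains {1, 3, 5, 6, 9}.
Column 7 already contains {1, 3, 4, 5, 6, 8, 9}.
Its 3×3 block (box 9) already contains {2, 3, 4, 5, 6, 9}.
The only value from 1–9 not eliminated is 7, so R9C7 = 7.

7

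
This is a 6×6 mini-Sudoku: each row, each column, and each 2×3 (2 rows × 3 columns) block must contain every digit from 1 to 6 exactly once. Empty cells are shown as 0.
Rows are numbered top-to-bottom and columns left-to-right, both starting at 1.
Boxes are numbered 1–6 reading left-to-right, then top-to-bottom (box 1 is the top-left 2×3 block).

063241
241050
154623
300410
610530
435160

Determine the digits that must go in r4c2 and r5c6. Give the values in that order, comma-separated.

For r4c2:
  Row 4 already contains {1, 3, 4}.
  Column 2 already contains {1, 3, 4, 5, 6}.
  Its 2×3 block (box 3) already contains {1, 3, 4, 5}.
  The only value from 1–6 not eliminated is 2, so r4c2 = 2.
For r5c6:
  Consider where 4 can go in column 6.
  r2c6 is out (row 2 already has a 4).
  r4c6 is out (row 4 already has a 4).
  r6c6 is out (row 6 already has a 4).
  So the only cell in column 6 that can hold 4 is r5c6.
  So r5c6 = 4.

2,4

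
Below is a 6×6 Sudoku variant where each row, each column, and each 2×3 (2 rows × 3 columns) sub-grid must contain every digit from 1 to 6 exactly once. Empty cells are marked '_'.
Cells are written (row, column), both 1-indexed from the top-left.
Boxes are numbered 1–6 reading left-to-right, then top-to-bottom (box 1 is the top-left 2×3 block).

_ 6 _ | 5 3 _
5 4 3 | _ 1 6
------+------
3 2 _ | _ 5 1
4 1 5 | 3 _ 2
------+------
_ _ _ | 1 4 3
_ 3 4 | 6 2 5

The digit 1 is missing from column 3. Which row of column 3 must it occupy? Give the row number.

Consider where 1 can go in column 3.
(3,3) is out (row 3 already has a 1).
(5,3) is out (row 5 already has a 1).
So the only cell in column 3 that can hold 1 is (1,3).
That is row 1.

1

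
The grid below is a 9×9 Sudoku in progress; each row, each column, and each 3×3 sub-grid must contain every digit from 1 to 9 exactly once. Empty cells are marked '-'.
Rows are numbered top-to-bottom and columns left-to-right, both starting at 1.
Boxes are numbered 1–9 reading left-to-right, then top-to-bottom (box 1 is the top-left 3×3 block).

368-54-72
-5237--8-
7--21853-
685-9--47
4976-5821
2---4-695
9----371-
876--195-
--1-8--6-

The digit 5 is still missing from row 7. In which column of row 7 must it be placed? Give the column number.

4

Consider where 5 can go in row 7.
R7C2 is out (column 2 already has a 5).
R7C3 is out (column 3 already has a 5).
R7C5 is out (column 5 already has a 5).
R7C9 is out (column 9 already has a 5).
So the only cell in row 7 that can hold 5 is R7C4.
That is column 4.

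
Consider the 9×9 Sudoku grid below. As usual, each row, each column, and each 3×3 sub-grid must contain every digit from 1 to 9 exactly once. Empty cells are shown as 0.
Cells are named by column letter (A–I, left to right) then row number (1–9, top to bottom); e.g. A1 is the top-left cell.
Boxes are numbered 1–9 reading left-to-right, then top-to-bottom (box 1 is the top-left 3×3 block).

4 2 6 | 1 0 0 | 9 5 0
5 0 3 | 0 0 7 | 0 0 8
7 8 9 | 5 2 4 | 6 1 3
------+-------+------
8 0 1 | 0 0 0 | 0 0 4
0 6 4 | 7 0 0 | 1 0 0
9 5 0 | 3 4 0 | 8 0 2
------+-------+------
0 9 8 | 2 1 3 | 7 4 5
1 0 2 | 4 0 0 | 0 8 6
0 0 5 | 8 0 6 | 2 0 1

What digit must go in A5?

2

Cell A5 itself could take any of {2, 3} by direct elimination.
Consider where 2 can go in column A.
A7 is out (row 7 already has a 2).
A9 is out (row 9 already has a 2).
So the only cell in column A that can hold 2 is A5.
Therefore A5 = 2.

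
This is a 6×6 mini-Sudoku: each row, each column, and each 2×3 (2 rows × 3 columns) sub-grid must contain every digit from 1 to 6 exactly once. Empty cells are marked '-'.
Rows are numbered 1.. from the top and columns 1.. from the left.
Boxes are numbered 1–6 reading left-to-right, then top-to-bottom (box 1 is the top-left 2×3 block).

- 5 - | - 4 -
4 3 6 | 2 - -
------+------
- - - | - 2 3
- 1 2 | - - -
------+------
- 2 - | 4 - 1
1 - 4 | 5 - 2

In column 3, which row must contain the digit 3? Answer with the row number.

5

Consider where 3 can go in column 3.
row 1, column 3 is out (box 1 already has a 3).
row 3, column 3 is out (row 3 already has a 3).
So the only cell in column 3 that can hold 3 is row 5, column 3.
That is row 5.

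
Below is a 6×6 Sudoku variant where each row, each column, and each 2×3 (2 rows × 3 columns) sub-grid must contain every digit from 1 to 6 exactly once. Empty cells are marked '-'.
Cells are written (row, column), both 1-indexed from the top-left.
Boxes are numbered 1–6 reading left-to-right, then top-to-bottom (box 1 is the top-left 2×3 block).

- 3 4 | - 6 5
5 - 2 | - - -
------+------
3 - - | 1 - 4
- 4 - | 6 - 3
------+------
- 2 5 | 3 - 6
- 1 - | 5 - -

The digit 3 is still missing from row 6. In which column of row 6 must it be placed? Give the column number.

3

Consider where 3 can go in row 6.
(6,1) is out (column 1 already has a 3).
(6,5) is out (box 6 already has a 3).
(6,6) is out (column 6 already has a 3).
So the only cell in row 6 that can hold 3 is (6,3).
That is column 3.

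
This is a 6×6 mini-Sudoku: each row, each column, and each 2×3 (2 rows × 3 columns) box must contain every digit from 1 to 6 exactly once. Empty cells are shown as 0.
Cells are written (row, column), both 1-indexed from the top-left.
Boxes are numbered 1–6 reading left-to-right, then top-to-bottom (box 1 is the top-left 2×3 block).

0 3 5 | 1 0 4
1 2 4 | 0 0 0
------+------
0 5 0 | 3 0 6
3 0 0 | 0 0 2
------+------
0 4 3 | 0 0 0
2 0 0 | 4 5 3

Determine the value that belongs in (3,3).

Cell (3,3) itself could take any of {1, 2} by direct elimination.
Consider where 2 can go in column 3.
(4,3) is out (row 4 already has a 2).
(6,3) is out (row 6 already has a 2).
So the only cell in column 3 that can hold 2 is (3,3).
Therefore (3,3) = 2.

2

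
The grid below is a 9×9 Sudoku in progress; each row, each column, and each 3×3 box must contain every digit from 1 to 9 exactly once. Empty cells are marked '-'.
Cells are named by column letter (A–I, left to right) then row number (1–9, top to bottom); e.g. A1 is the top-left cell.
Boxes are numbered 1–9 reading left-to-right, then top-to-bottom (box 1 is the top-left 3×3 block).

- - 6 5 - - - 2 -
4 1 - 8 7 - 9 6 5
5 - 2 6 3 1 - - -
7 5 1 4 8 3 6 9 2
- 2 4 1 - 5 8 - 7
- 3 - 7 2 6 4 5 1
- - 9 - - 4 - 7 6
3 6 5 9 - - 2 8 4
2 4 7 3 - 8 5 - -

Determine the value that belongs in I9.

9

Row 9 already contains {2, 3, 4, 5, 7, 8}.
Column I already contains {1, 2, 4, 5, 6, 7}.
Its 3×3 block (box 9) already contains {2, 4, 5, 6, 7, 8}.
The only value from 1–9 not eliminated is 9, so I9 = 9.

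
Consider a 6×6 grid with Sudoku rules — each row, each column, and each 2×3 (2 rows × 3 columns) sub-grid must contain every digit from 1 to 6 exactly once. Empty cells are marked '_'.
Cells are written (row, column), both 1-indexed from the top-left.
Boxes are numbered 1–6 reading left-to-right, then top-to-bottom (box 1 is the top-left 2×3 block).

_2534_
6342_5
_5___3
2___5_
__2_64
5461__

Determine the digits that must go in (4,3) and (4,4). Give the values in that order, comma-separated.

3,4

For (4,3):
  Consider where 3 can go in column 3.
  (3,3) is out (row 3 already has a 3).
  So the only cell in column 3 that can hold 3 is (4,3).
  So (4,3) = 3.
For (4,4):
  Consider where 4 can go in row 4.
  (4,2) is out (column 2 already has a 4).
  (4,3) is out (column 3 already has a 4).
  (4,6) is out (column 6 already has a 4).
  So the only cell in row 4 that can hold 4 is (4,4).
  So (4,4) = 4.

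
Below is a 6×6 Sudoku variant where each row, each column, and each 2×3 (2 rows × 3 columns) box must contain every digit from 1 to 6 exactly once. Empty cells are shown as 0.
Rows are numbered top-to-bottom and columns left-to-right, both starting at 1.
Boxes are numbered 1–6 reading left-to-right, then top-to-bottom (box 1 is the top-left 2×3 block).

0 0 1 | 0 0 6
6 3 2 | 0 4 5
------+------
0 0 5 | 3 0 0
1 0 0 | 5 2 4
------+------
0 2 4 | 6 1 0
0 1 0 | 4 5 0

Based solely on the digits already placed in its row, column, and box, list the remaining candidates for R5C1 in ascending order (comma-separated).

3,5

Row 5 already contains {1, 2, 4, 6}.
Column 1 already contains {1, 6}.
Its 2×3 block (box 5) already contains {1, 2, 4}.
Removing those from 1–6 leaves {3, 5} as the candidates for R5C1.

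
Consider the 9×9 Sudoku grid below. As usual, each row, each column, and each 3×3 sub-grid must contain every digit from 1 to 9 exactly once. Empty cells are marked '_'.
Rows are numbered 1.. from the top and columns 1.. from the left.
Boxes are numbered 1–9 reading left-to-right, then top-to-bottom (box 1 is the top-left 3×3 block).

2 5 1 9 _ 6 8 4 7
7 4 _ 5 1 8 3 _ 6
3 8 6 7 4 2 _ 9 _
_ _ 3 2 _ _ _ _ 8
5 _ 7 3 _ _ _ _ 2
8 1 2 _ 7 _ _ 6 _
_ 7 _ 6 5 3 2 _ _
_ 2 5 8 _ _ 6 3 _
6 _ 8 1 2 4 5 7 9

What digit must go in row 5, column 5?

Cell row 5, column 5 itself could take any of {6, 8, 9} by direct elimination.
Consider where 8 can go in box 5.
row 4, column 5 is out (row 4 already has a 8).
row 4, column 6 is out (row 4 already has a 8).
row 5, column 6 is out (column 6 already has a 8).
row 6, column 4 is out (row 6 already has a 8).
row 6, column 6 is out (row 6 already has a 8).
So the only cell in box 5 that can hold 8 is row 5, column 5.
Therefore row 5, column 5 = 8.

8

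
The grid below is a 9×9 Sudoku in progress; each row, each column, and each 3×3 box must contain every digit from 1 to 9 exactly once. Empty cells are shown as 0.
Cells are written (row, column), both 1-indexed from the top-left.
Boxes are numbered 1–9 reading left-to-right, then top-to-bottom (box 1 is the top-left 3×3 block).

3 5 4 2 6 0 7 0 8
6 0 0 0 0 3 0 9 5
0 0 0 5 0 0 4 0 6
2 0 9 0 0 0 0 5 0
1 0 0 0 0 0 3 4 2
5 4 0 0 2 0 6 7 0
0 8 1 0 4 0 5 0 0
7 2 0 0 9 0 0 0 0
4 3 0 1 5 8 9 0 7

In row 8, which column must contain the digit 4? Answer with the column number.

Consider where 4 can go in row 8.
(8,3) is out (column 3 already has a 4).
(8,4) is out (box 8 already has a 4).
(8,6) is out (box 8 already has a 4).
(8,7) is out (column 7 already has a 4).
(8,8) is out (column 8 already has a 4).
So the only cell in row 8 that can hold 4 is (8,9).
That is column 9.

9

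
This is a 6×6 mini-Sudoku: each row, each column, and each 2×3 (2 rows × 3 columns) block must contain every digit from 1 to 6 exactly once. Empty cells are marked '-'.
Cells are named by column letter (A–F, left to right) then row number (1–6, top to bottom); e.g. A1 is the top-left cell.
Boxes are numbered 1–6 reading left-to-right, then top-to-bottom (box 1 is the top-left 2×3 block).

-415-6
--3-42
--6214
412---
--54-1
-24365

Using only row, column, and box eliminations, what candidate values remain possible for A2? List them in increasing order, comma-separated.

5,6

Row 2 already contains {2, 3, 4}.
Column A already contains {4}.
Its 2×3 block (box 1) already contains {1, 3, 4}.
Removing those from 1–6 leaves {5, 6} as the candidates for A2.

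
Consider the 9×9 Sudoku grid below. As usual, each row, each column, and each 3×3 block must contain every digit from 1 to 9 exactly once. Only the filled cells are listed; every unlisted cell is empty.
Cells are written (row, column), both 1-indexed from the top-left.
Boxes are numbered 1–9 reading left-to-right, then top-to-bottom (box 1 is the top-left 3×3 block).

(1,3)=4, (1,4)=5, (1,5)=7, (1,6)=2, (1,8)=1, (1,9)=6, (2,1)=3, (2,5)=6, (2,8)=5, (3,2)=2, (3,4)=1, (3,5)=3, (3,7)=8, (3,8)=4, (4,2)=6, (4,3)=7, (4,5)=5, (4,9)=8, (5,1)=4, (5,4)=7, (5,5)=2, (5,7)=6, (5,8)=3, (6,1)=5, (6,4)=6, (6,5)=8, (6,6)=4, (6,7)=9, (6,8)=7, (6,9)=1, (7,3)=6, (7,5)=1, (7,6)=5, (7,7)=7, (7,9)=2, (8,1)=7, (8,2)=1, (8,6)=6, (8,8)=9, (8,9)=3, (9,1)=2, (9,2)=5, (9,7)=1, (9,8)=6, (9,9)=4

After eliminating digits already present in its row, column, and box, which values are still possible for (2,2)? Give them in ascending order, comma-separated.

7,8,9

Row 2 already contains {3, 5, 6}.
Column 2 already contains {1, 2, 5, 6}.
Its 3×3 block (box 1) already contains {2, 3, 4}.
Removing those from 1–9 leaves {7, 8, 9} as the candidates for (2,2).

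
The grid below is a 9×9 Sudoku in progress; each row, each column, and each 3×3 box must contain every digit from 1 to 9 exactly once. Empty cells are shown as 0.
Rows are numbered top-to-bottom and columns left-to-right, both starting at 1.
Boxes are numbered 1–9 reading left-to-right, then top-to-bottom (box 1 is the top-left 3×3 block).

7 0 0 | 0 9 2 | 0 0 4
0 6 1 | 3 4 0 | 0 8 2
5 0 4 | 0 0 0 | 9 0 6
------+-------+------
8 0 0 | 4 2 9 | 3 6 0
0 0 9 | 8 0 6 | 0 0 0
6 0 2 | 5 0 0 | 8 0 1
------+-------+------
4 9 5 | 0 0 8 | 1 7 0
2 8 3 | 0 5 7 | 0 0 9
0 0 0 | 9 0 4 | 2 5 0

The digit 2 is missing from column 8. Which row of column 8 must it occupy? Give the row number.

5

Consider where 2 can go in column 8.
r1c8 is out (row 1 already has a 2).
r3c8 is out (box 3 already has a 2).
r6c8 is out (row 6 already has a 2).
r8c8 is out (row 8 already has a 2).
So the only cell in column 8 that can hold 2 is r5c8.
That is row 5.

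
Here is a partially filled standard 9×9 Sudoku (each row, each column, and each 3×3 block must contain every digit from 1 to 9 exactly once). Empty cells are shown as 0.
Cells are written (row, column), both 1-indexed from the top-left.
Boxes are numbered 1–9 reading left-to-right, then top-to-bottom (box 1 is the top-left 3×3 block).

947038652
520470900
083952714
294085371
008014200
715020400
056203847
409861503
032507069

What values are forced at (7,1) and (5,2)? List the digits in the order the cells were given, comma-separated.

For (7,1):
  Row 7 already contains {2, 3, 4, 5, 6, 7, 8}.
  Column 1 already contains {2, 4, 5, 7, 9}.
  Its 3×3 block (box 7) already contains {2, 3, 4, 5, 6, 9}.
  The only value from 1–9 not eliminated is 1, so (7,1) = 1.
For (5,2):
  Row 5 already contains {1, 2, 4, 8}.
  Column 2 already contains {1, 2, 3, 4, 5, 8, 9}.
  Its 3×3 block (box 4) already contains {1, 2, 4, 5, 7, 8, 9}.
  The only value from 1–9 not eliminated is 6, so (5,2) = 6.

1,6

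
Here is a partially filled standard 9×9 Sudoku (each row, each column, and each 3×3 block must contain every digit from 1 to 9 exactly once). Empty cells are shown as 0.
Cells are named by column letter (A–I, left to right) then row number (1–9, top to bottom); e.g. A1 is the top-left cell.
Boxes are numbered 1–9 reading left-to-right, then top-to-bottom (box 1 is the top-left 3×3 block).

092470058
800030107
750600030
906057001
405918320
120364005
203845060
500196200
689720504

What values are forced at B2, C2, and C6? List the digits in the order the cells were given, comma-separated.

6,4,8

For B2:
  Consider where 6 can go in row 2.
  C2 is out (column C already has a 6).
  D2 is out (column D already has a 6).
  F2 is out (column F already has a 6).
  H2 is out (column H already has a 6).
  So the only cell in row 2 that can hold 6 is B2.
  So B2 = 6.
For C2:
  Row 2 already contains {1, 3, 7, 8}.
  Column C already contains {2, 3, 5, 6, 9}.
  Its 3×3 block (box 1) already contains {2, 5, 7, 8, 9}.
  The only value from 1–9 not eliminated is 4, so C2 = 4.
For C6:
  Consider where 8 can go in box 4.
  B4 is out (column B already has a 8).
  B5 is out (row 5 already has a 8).
  So the only cell in box 4 that can hold 8 is C6.
  So C6 = 8.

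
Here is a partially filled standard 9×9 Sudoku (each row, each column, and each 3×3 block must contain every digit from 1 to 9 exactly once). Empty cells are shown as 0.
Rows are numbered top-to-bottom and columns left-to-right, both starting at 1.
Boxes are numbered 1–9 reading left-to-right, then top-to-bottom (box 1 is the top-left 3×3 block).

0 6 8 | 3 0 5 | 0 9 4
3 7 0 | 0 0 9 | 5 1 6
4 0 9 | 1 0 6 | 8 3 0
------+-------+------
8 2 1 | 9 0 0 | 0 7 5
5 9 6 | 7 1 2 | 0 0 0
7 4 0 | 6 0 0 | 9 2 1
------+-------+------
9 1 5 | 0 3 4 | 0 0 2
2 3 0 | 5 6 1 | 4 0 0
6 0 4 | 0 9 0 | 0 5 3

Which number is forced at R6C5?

Cell R6C5 itself could take any of {5, 8} by direct elimination.
Consider where 5 can go in box 5.
R4C5 is out (row 4 already has a 5).
R4C6 is out (row 4 already has a 5).
R6C6 is out (column 6 already has a 5).
So the only cell in box 5 that can hold 5 is R6C5.
Therefore R6C5 = 5.

5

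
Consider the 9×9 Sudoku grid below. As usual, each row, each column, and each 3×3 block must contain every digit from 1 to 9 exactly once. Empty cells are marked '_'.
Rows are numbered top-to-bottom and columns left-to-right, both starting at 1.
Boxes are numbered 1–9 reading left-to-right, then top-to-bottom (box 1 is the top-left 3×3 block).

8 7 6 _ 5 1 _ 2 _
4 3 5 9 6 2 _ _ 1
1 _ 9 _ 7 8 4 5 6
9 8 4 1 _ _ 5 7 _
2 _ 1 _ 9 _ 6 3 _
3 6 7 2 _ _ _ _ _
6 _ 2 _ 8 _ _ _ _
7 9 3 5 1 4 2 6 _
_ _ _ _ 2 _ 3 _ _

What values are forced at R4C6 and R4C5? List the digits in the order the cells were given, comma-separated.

For R4C6:
  Consider where 6 can go in row 4.
  R4C5 is out (column 5 already has a 6).
  R4C9 is out (column 9 already has a 6).
  So the only cell in row 4 that can hold 6 is R4C6.
  So R4C6 = 6.
For R4C5:
  Row 4 already contains {1, 4, 5, 7, 8, 9}.
  Column 5 already contains {1, 2, 5, 6, 7, 8, 9}.
  Its 3×3 block (box 5) already contains {1, 2, 9}.
  The only value from 1–9 not eliminated is 3, so R4C5 = 3.

6,3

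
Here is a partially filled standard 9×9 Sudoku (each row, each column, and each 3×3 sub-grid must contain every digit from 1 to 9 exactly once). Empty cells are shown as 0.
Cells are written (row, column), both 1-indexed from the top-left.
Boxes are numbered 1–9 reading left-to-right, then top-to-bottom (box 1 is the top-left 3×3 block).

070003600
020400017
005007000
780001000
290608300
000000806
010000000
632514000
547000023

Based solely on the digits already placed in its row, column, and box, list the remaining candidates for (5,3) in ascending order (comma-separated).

Row 5 already contains {2, 3, 6, 8, 9}.
Column 3 already contains {2, 5, 7}.
Its 3×3 block (box 4) already contains {2, 7, 8, 9}.
Removing those from 1–9 leaves {1, 4} as the candidates for (5,3).

1,4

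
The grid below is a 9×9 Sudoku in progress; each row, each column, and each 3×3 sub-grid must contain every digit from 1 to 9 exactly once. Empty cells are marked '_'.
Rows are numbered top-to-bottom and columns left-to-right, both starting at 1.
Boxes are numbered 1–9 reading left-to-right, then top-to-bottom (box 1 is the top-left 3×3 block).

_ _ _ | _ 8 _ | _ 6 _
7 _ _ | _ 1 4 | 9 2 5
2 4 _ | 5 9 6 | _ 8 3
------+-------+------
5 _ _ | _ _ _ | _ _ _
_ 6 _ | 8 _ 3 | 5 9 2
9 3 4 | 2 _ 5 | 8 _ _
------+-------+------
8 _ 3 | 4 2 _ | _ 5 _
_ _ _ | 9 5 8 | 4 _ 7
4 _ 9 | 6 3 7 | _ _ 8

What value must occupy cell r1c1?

3

Cell r1c1 itself could take any of {1, 3} by direct elimination.
Consider where 3 can go in column 1.
r5c1 is out (row 5 already has a 3).
r8c1 is out (box 7 already has a 3).
So the only cell in column 1 that can hold 3 is r1c1.
Therefore r1c1 = 3.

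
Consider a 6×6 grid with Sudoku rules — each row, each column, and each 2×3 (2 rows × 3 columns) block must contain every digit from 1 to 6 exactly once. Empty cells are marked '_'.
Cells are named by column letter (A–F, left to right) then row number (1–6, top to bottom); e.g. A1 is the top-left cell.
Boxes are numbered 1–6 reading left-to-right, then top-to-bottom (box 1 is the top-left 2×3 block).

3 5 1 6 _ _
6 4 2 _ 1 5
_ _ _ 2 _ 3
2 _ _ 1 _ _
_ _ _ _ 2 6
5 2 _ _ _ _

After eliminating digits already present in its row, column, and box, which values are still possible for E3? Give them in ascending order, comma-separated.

Row 3 already contains {2, 3}.
Column E already contains {1, 2}.
Its 2×3 block (box 4) already contains {1, 2, 3}.
Removing those from 1–6 leaves {4, 5, 6} as the candidates for E3.

4,5,6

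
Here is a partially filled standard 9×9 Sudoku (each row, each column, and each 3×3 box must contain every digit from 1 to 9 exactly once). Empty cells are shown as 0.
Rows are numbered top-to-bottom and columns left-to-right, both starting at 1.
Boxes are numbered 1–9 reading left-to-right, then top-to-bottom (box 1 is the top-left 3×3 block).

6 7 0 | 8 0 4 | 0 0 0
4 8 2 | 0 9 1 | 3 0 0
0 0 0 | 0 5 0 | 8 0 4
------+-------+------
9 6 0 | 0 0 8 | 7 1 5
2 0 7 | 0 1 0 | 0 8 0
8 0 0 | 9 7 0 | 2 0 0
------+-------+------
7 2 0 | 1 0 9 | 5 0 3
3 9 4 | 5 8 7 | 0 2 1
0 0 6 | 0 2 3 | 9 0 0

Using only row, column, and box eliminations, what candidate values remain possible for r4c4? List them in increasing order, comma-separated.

2,3,4

Row 4 already contains {1, 5, 6, 7, 8, 9}.
Column 4 already contains {1, 5, 8, 9}.
Its 3×3 block (box 5) already contains {1, 7, 8, 9}.
Removing those from 1–9 leaves {2, 3, 4} as the candidates for r4c4.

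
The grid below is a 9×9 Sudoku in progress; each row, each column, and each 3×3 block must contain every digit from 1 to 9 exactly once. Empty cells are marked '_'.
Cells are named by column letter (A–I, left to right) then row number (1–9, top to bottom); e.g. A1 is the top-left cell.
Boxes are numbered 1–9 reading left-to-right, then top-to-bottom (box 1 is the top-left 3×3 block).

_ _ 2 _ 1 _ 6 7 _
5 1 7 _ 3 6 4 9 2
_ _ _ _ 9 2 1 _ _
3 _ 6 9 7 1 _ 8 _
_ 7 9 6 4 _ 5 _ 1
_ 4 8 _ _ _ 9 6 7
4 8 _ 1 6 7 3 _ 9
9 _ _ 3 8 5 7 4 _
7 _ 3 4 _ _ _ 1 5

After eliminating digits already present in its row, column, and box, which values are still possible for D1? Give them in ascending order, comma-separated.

5,8

Row 1 already contains {1, 2, 6, 7}.
Column D already contains {1, 3, 4, 6, 9}.
Its 3×3 block (box 2) already contains {1, 2, 3, 6, 9}.
Removing those from 1–9 leaves {5, 8} as the candidates for D1.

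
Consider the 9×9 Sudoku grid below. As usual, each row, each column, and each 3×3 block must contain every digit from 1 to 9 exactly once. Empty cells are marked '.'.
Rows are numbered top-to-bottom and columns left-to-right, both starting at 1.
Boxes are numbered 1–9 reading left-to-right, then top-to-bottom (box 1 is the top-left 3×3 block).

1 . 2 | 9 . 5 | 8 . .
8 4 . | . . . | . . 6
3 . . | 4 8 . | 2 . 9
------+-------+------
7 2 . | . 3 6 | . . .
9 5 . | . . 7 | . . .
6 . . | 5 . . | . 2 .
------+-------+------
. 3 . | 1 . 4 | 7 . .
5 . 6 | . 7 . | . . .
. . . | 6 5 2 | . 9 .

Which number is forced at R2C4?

Cell R2C4 itself could take any of {2, 3, 7} by direct elimination.
Consider where 7 can go in box 2.
R1C5 is out (column 5 already has a 7).
R2C5 is out (column 5 already has a 7).
R2C6 is out (column 6 already has a 7).
R3C6 is out (column 6 already has a 7).
So the only cell in box 2 that can hold 7 is R2C4.
Therefore R2C4 = 7.

7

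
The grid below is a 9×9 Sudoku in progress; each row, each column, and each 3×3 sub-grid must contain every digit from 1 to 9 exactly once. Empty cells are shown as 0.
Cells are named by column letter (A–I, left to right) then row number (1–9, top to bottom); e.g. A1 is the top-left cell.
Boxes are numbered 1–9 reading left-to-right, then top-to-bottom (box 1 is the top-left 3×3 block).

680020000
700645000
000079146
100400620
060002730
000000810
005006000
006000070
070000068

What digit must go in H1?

5

Cell H1 itself could take any of {5, 9} by direct elimination.
Consider where 5 can go in column H.
H2 is out (row 2 already has a 5).
H7 is out (row 7 already has a 5).
So the only cell in column H that can hold 5 is H1.
Therefore H1 = 5.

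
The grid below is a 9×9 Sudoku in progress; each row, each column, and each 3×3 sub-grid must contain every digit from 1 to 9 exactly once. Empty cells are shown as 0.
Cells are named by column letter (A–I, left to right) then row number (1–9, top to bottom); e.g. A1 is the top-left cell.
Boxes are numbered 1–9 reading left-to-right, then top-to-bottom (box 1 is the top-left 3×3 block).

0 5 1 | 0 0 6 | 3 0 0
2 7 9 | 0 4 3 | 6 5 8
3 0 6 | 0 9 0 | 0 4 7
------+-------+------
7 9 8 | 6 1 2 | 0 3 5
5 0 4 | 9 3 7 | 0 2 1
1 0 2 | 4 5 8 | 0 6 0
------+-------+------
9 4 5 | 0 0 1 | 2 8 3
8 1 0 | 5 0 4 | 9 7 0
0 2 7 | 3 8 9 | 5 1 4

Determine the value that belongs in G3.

Row 3 already contains {3, 4, 6, 7, 9}.
Column G already contains {2, 3, 5, 6, 9}.
Its 3×3 block (box 3) already contains {3, 4, 5, 6, 7, 8}.
The only value from 1–9 not eliminated is 1, so G3 = 1.

1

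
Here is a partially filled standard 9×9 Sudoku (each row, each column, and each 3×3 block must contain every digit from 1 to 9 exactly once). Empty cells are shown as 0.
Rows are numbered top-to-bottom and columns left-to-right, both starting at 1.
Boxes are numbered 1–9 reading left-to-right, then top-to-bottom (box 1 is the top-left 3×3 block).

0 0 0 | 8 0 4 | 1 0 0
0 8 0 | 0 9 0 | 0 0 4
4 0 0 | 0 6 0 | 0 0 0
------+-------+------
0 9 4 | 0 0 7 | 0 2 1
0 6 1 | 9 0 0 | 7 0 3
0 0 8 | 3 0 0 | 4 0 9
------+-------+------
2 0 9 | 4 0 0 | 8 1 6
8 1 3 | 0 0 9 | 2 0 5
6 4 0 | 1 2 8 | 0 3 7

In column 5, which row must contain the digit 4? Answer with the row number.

Consider where 4 can go in column 5.
r1c5 is out (row 1 already has a 4).
r4c5 is out (row 4 already has a 4).
r6c5 is out (row 6 already has a 4).
r7c5 is out (row 7 already has a 4).
r8c5 is out (box 8 already has a 4).
So the only cell in column 5 that can hold 4 is r5c5.
That is row 5.

5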